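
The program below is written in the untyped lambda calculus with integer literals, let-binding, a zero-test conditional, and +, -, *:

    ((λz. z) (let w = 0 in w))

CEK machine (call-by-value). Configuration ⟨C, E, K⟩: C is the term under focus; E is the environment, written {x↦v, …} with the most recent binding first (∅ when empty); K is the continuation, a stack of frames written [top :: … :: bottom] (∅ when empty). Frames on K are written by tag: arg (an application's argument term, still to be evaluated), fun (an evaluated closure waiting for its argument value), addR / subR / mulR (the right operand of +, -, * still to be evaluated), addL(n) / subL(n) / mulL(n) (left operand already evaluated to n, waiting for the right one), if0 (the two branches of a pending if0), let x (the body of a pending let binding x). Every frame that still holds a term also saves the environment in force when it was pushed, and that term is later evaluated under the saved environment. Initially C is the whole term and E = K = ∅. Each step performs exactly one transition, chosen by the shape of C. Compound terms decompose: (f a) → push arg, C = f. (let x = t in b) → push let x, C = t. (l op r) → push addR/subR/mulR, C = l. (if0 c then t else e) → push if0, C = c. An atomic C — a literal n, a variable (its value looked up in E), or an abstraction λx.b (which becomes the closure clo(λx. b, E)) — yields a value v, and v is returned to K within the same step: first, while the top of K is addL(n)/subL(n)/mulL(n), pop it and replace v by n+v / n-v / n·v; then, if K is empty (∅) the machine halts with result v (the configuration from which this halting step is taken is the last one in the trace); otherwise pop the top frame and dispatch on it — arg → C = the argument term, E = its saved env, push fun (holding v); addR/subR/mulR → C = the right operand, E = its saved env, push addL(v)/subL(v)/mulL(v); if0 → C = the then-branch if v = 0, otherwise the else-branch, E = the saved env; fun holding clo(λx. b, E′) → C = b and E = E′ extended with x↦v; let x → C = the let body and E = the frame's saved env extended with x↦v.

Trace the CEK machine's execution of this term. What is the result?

step 0: [C=((λz. z) (let w = 0 in w)) | E=∅ | K=∅]
step 1: [C=(λz. z) | E=∅ | K=[arg]]
step 2: [C=(let w = 0 in w) | E=∅ | K=[fun]]
step 3: [C=0 | E=∅ | K=[let w :: fun]]
step 4: [C=w | E={w↦0} | K=[fun]]
step 5: [C=z | E={z↦0} | K=∅]
→ final value 0

Answer: 0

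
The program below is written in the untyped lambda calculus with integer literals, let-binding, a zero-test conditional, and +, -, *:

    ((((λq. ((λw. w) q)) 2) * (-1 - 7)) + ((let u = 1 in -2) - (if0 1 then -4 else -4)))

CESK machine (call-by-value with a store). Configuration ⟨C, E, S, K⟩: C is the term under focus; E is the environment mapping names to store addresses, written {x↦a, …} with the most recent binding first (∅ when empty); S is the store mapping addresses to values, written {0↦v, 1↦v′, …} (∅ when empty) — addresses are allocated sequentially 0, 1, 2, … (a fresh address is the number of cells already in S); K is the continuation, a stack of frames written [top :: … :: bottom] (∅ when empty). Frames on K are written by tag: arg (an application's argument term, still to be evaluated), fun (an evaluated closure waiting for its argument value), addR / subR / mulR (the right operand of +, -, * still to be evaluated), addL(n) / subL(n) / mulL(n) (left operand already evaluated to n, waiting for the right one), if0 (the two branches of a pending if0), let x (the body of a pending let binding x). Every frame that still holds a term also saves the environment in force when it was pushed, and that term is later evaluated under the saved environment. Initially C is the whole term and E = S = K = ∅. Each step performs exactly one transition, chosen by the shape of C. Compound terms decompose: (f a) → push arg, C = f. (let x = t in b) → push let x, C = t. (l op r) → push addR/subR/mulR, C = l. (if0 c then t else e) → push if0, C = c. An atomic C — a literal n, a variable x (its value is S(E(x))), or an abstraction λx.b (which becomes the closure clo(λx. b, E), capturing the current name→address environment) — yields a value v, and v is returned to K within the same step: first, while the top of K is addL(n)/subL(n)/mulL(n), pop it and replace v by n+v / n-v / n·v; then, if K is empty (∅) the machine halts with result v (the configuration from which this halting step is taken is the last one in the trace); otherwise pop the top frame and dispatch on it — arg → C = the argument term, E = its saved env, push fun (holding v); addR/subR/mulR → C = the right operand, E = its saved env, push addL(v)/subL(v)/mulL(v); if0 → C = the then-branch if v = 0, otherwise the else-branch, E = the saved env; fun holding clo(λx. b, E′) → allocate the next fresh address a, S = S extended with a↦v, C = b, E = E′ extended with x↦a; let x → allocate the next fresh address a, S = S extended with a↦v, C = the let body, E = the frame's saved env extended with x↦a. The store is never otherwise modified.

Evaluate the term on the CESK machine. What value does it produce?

Answer: -14

Machine steps:
[0] [C=((((λq. ((λw. w) q)) 2) * (-1 - 7)) + ((let u = 1 in -2) - (if0 1 then -4 else -4))) | E=∅ | S=∅ | K=∅]
[1] [C=(((λq. ((λw. w) q)) 2) * (-1 - 7)) | E=∅ | S=∅ | K=[addR]]
[2] [C=((λq. ((λw. w) q)) 2) | E=∅ | S=∅ | K=[mulR :: addR]]
[3] [C=(λq. ((λw. w) q)) | E=∅ | S=∅ | K=[arg :: mulR :: addR]]
[4] [C=2 | E=∅ | S=∅ | K=[fun :: mulR :: addR]]
[5] [C=((λw. w) q) | E={q↦0} | S={0↦2} | K=[mulR :: addR]]
[6] [C=(λw. w) | E={q↦0} | S={0↦2} | K=[arg :: mulR :: addR]]
[7] [C=q | E={q↦0} | S={0↦2} | K=[fun :: mulR :: addR]]
[8] [C=w | E={w↦1, q↦0} | S={0↦2, 1↦2} | K=[mulR :: addR]]
[9] [C=(-1 - 7) | E=∅ | S={0↦2, 1↦2} | K=[mulL(2) :: addR]]
[10] [C=-1 | E=∅ | S={0↦2, 1↦2} | K=[subR :: mulL(2) :: addR]]
[11] [C=7 | E=∅ | S={0↦2, 1↦2} | K=[subL(-1) :: mulL(2) :: addR]]
[12] [C=((let u = 1 in -2) - (if0 1 then -4 else -4)) | E=∅ | S={0↦2, 1↦2} | K=[addL(-16)]]
[13] [C=(let u = 1 in -2) | E=∅ | S={0↦2, 1↦2} | K=[subR :: addL(-16)]]
[14] [C=1 | E=∅ | S={0↦2, 1↦2} | K=[let u :: subR :: addL(-16)]]
[15] [C=-2 | E={u↦2} | S={0↦2, 1↦2, 2↦1} | K=[subR :: addL(-16)]]
[16] [C=(if0 1 then -4 else -4) | E=∅ | S={0↦2, 1↦2, 2↦1} | K=[subL(-2) :: addL(-16)]]
[17] [C=1 | E=∅ | S={0↦2, 1↦2, 2↦1} | K=[if0 :: subL(-2) :: addL(-16)]]
[18] [C=-4 | E=∅ | S={0↦2, 1↦2, 2↦1} | K=[subL(-2) :: addL(-16)]]
→ final value -14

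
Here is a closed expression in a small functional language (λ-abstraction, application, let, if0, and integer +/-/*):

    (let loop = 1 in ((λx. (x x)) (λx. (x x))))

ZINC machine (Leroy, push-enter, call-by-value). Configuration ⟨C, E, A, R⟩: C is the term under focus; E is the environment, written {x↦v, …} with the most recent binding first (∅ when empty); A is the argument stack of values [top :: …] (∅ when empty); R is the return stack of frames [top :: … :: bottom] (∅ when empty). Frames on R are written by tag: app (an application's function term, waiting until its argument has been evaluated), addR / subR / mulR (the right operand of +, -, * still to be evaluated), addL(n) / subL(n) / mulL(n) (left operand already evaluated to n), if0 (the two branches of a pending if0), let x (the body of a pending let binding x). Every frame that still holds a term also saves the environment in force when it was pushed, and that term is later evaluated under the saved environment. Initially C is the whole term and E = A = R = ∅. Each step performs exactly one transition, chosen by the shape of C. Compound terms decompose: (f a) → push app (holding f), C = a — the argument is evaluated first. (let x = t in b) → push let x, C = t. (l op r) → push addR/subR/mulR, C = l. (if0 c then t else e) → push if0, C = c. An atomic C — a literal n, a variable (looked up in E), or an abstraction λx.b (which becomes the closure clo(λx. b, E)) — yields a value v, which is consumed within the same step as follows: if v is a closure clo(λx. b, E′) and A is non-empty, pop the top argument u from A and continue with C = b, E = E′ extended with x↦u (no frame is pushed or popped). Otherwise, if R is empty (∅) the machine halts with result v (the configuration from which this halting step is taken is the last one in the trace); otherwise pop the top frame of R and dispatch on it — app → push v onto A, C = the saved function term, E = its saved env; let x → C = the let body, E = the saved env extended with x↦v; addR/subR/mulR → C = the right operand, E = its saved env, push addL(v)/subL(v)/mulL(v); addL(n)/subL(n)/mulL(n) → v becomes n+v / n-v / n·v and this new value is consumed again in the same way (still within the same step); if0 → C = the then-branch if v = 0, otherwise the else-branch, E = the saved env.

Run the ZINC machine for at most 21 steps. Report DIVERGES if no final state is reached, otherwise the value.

t=0: [C=(let loop = 1 in ((λx. (x x)) (λx. (x x)))) | E=∅ | A=∅ | R=∅]
t=1: [C=1 | E=∅ | A=∅ | R=[let loop]]
t=2: [C=((λx. (x x)) (λx. (x x))) | E={loop↦1} | A=∅ | R=∅]
t=3: [C=(λx. (x x)) | E={loop↦1} | A=∅ | R=[app]]
t=4: [C=(λx. (x x)) | E={loop↦1} | A=[clo(λx. (x x), {loop↦1})] | R=∅]
t=5: [C=(x x) | E={x↦clo(λx. (x x), {loop↦1}), loop↦1} | A=∅ | R=∅]
t=6: [C=x | E={x↦clo(λx. (x x), {loop↦1}), loop↦1} | A=∅ | R=[app]]
t=7: [C=x | E={x↦clo(λx. (x x), {loop↦1}), loop↦1} | A=[clo(λx. (x x), {loop↦1})] | R=∅]
… configuration repeats with period 3 (steps 5–7 recur indefinitely) …

Answer: DIVERGES (no final state within 21 steps)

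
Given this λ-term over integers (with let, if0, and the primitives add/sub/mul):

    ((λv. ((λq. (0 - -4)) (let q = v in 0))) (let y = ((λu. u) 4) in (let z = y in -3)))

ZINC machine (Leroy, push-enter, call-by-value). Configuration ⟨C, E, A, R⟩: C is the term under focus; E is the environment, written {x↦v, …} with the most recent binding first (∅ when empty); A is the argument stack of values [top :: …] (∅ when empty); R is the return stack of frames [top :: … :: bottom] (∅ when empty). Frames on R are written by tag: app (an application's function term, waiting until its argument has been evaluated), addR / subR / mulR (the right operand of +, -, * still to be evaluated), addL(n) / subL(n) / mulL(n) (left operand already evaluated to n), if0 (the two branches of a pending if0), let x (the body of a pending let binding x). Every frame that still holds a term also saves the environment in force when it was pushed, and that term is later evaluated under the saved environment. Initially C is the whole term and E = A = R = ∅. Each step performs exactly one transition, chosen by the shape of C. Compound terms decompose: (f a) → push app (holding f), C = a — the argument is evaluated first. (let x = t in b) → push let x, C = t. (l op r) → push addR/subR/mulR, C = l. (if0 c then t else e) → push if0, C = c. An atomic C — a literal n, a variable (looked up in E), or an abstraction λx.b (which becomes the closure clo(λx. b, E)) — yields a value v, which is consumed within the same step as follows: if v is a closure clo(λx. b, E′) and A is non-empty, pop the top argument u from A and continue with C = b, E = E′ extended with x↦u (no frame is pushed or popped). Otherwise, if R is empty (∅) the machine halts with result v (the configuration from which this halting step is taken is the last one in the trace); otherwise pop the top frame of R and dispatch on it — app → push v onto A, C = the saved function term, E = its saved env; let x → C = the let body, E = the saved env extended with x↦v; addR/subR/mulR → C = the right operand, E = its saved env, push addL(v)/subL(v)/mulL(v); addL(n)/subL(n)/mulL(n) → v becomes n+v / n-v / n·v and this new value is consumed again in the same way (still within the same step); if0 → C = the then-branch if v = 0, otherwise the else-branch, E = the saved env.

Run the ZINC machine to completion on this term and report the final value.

Answer: 4

Machine steps:
[0] <C=((λv. ((λq. (0 - -4)) (let q = v in 0))) (let y = ((λu. u) 4) in (let z = y in -3))), E=∅, A=∅, R=∅>
[1] <C=(let y = ((λu. u) 4) in (let z = y in -3)), E=∅, A=∅, R=[app]>
[2] <C=((λu. u) 4), E=∅, A=∅, R=[let y :: app]>
[3] <C=4, E=∅, A=∅, R=[app :: let y :: app]>
[4] <C=(λu. u), E=∅, A=[4], R=[let y :: app]>
[5] <C=u, E={u↦4}, A=∅, R=[let y :: app]>
[6] <C=(let z = y in -3), E={y↦4}, A=∅, R=[app]>
[7] <C=y, E={y↦4}, A=∅, R=[let z :: app]>
[8] <C=-3, E={z↦4, y↦4}, A=∅, R=[app]>
[9] <C=(λv. ((λq. (0 - -4)) (let q = v in 0))), E=∅, A=[-3], R=∅>
[10] <C=((λq. (0 - -4)) (let q = v in 0)), E={v↦-3}, A=∅, R=∅>
[11] <C=(let q = v in 0), E={v↦-3}, A=∅, R=[app]>
[12] <C=v, E={v↦-3}, A=∅, R=[let q :: app]>
[13] <C=0, E={q↦-3, v↦-3}, A=∅, R=[app]>
[14] <C=(λq. (0 - -4)), E={v↦-3}, A=[0], R=∅>
[15] <C=(0 - -4), E={q↦0, v↦-3}, A=∅, R=∅>
[16] <C=0, E={q↦0, v↦-3}, A=∅, R=[subR]>
[17] <C=-4, E={q↦0, v↦-3}, A=∅, R=[subL(0)]>
→ final value 4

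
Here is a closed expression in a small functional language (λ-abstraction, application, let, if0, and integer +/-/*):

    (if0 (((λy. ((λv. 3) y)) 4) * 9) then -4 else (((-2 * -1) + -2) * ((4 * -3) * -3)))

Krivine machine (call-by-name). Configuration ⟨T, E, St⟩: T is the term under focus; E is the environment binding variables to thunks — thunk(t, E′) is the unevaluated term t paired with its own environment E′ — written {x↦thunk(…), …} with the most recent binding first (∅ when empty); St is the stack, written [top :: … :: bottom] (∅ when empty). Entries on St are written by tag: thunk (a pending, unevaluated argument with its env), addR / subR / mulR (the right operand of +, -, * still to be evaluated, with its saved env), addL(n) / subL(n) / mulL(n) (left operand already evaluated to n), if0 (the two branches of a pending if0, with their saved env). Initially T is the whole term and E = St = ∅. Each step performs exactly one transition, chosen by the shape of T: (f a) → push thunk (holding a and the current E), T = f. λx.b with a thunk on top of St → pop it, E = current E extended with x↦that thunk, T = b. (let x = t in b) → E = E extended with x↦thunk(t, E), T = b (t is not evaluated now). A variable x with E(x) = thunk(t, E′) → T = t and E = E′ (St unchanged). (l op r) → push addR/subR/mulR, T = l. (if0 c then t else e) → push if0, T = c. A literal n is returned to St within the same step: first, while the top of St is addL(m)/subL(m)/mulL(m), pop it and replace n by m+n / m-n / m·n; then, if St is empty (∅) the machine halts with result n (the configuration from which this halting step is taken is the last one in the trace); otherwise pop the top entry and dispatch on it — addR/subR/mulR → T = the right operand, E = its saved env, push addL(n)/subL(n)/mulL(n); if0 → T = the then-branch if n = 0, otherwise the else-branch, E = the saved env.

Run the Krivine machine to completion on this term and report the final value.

Answer: 0

Machine steps:
[0] [T=(if0 (((λy. ((λv. 3) y)) 4) * 9) then -4 else (((-2 * -1) + -2) * ((4 * -3) * -3))) | E=∅ | St=∅]
[1] [T=(((λy. ((λv. 3) y)) 4) * 9) | E=∅ | St=[if0]]
[2] [T=((λy. ((λv. 3) y)) 4) | E=∅ | St=[mulR :: if0]]
[3] [T=(λy. ((λv. 3) y)) | E=∅ | St=[thunk :: mulR :: if0]]
[4] [T=((λv. 3) y) | E={y↦thunk(4, ∅)} | St=[mulR :: if0]]
[5] [T=(λv. 3) | E={y↦thunk(4, ∅)} | St=[thunk :: mulR :: if0]]
[6] [T=3 | E={v↦thunk(y, {y↦thunk(4, ∅)}), y↦thunk(4, ∅)} | St=[mulR :: if0]]
[7] [T=9 | E=∅ | St=[mulL(3) :: if0]]
[8] [T=(((-2 * -1) + -2) * ((4 * -3) * -3)) | E=∅ | St=∅]
[9] [T=((-2 * -1) + -2) | E=∅ | St=[mulR]]
[10] [T=(-2 * -1) | E=∅ | St=[addR :: mulR]]
[11] [T=-2 | E=∅ | St=[mulR :: addR :: mulR]]
[12] [T=-1 | E=∅ | St=[mulL(-2) :: addR :: mulR]]
[13] [T=-2 | E=∅ | St=[addL(2) :: mulR]]
[14] [T=((4 * -3) * -3) | E=∅ | St=[mulL(0)]]
[15] [T=(4 * -3) | E=∅ | St=[mulR :: mulL(0)]]
[16] [T=4 | E=∅ | St=[mulR :: mulR :: mulL(0)]]
[17] [T=-3 | E=∅ | St=[mulL(4) :: mulR :: mulL(0)]]
[18] [T=-3 | E=∅ | St=[mulL(-12) :: mulL(0)]]
→ final value 0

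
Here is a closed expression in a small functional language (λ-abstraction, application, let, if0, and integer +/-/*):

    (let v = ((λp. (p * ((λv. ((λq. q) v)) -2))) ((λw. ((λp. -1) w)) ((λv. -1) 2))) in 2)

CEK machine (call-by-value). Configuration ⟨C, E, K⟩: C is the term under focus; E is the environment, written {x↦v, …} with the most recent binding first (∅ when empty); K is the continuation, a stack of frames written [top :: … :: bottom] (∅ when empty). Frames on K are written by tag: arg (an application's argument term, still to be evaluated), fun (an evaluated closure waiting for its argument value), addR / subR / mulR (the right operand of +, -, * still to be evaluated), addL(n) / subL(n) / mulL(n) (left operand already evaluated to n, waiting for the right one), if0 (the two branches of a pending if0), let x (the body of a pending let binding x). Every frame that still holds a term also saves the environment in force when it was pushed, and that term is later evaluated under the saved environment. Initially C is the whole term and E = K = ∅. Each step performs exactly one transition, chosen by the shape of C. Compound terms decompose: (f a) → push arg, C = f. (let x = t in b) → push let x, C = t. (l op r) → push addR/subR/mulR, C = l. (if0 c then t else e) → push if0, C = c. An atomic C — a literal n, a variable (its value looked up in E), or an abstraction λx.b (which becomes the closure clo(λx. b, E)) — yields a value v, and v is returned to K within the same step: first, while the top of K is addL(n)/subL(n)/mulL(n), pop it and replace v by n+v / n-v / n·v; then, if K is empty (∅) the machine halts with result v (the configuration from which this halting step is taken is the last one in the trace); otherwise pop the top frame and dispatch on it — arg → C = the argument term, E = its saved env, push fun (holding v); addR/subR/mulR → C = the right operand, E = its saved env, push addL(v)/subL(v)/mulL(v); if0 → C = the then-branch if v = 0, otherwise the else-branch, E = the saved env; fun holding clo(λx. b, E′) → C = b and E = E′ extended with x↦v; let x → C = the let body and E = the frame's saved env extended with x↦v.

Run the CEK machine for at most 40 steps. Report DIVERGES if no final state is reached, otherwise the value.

Answer: 2

Execution trace:
[0] <C=(let v = ((λp. (p * ((λv. ((λq. q) v)) -2))) ((λw. ((λp. -1) w)) ((λv. -1) 2))) in 2), E=∅, K=∅>
[1] <C=((λp. (p * ((λv. ((λq. q) v)) -2))) ((λw. ((λp. -1) w)) ((λv. -1) 2))), E=∅, K=[let v]>
[2] <C=(λp. (p * ((λv. ((λq. q) v)) -2))), E=∅, K=[arg :: let v]>
[3] <C=((λw. ((λp. -1) w)) ((λv. -1) 2)), E=∅, K=[fun :: let v]>
[4] <C=(λw. ((λp. -1) w)), E=∅, K=[arg :: fun :: let v]>
[5] <C=((λv. -1) 2), E=∅, K=[fun :: fun :: let v]>
[6] <C=(λv. -1), E=∅, K=[arg :: fun :: fun :: let v]>
[7] <C=2, E=∅, K=[fun :: fun :: fun :: let v]>
[8] <C=-1, E={v↦2}, K=[fun :: fun :: let v]>
[9] <C=((λp. -1) w), E={w↦-1}, K=[fun :: let v]>
[10] <C=(λp. -1), E={w↦-1}, K=[arg :: fun :: let v]>
[11] <C=w, E={w↦-1}, K=[fun :: fun :: let v]>
[12] <C=-1, E={p↦-1, w↦-1}, K=[fun :: let v]>
[13] <C=(p * ((λv. ((λq. q) v)) -2)), E={p↦-1}, K=[let v]>
[14] <C=p, E={p↦-1}, K=[mulR :: let v]>
[15] <C=((λv. ((λq. q) v)) -2), E={p↦-1}, K=[mulL(-1) :: let v]>
[16] <C=(λv. ((λq. q) v)), E={p↦-1}, K=[arg :: mulL(-1) :: let v]>
[17] <C=-2, E={p↦-1}, K=[fun :: mulL(-1) :: let v]>
[18] <C=((λq. q) v), E={v↦-2, p↦-1}, K=[mulL(-1) :: let v]>
[19] <C=(λq. q), E={v↦-2, p↦-1}, K=[arg :: mulL(-1) :: let v]>
[20] <C=v, E={v↦-2, p↦-1}, K=[fun :: mulL(-1) :: let v]>
[21] <C=q, E={q↦-2, v↦-2, p↦-1}, K=[mulL(-1) :: let v]>
[22] <C=2, E={v↦2}, K=∅>
→ final value 2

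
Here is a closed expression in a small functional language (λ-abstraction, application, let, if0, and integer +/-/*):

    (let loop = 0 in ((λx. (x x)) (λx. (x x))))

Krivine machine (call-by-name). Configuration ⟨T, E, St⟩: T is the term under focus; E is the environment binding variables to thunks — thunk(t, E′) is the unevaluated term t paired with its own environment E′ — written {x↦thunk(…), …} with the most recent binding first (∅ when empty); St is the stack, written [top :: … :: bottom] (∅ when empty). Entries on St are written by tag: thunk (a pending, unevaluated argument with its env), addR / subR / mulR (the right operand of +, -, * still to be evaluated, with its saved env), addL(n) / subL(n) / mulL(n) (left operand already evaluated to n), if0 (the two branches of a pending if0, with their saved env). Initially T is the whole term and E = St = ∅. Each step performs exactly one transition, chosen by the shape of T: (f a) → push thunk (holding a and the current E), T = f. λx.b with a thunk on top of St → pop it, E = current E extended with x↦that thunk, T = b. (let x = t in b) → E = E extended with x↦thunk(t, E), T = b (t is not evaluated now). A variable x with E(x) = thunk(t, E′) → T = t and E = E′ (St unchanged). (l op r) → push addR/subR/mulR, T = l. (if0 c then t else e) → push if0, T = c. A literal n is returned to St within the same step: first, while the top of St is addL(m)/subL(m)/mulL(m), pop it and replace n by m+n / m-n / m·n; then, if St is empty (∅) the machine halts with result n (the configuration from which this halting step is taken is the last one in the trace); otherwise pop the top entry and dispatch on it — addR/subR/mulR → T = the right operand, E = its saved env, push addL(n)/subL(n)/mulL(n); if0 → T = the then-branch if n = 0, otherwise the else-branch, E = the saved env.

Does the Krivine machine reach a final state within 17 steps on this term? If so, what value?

[0] <T=(let loop = 0 in ((λx. (x x)) (λx. (x x)))), E=∅, St=∅>
[1] <T=((λx. (x x)) (λx. (x x))), E={loop↦thunk(0, ∅)}, St=∅>
[2] <T=(λx. (x x)), E={loop↦thunk(0, ∅)}, St=[thunk]>
[3] <T=(x x), E={x↦thunk((λx. (x x)), {loop↦thunk(0, ∅)}), loop↦thunk(0, ∅)}, St=∅>
[4] <T=x, E={x↦thunk((λx. (x x)), {loop↦thunk(0, ∅)}), loop↦thunk(0, ∅)}, St=[thunk]>
[5] <T=(λx. (x x)), E={loop↦thunk(0, ∅)}, St=[thunk]>
[6] <T=(x x), E={x↦thunk(x, {x↦thunk((λx. (x x)), {loop↦thunk(0, ∅)}), loop↦thunk(0, ∅)}), loop↦thunk(0, ∅)}, St=∅>
[7] <T=x, E={x↦thunk(x, {x↦thunk((λx. (x x)), {loop↦thunk(0, ∅)}), loop↦thunk(0, ∅)}), loop↦thunk(0, ∅)}, St=[thunk]>
[8] <T=x, E={x↦thunk((λx. (x x)), {loop↦thunk(0, ∅)}), loop↦thunk(0, ∅)}, St=[thunk]>
[9] <T=(λx. (x x)), E={loop↦thunk(0, ∅)}, St=[thunk]>
[10] <T=(x x), E={x↦thunk(x, {x↦thunk(x, {x↦thunk((λx. (x x)), {loop↦thunk(0, ∅)}), loop↦thunk(0, ∅)}), loop↦thunk(0, ∅)}), loop↦thunk(0, ∅)}, St=∅>
[11] <T=x, E={x↦thunk(x, {x↦thunk(x, {x↦thunk((λx. (x x)), {loop↦thunk(0, ∅)}), loop↦thunk(0, ∅)}), loop↦thunk(0, ∅)}), loop↦thunk(0, ∅)}, St=[thunk]>
[12] <T=x, E={x↦thunk(x, {x↦thunk((λx. (x x)), {loop↦thunk(0, ∅)}), loop↦thunk(0, ∅)}), loop↦thunk(0, ∅)}, St=[thunk]>
[13] <T=x, E={x↦thunk((λx. (x x)), {loop↦thunk(0, ∅)}), loop↦thunk(0, ∅)}, St=[thunk]>
[14] <T=(λx. (x x)), E={loop↦thunk(0, ∅)}, St=[thunk]>
[15] <T=(x x), E={x↦thunk(x, {x↦thunk(x, {x↦thunk(x, {x↦thunk((λx. (x x)), {loop↦thunk(0, ∅)}), loop↦thunk(0, ∅)}), loop↦thunk(0, ∅)}), loop↦thunk(0, ∅)}), loop↦thunk(0, ∅)}, St=∅>
[16] <T=x, E={x↦thunk(x, {x↦thunk(x, {x↦thunk(x, {x↦thunk((λx. (x x)), {loop↦thunk(0, ∅)}), loop↦thunk(0, ∅)}), loop↦thunk(0, ∅)}), loop↦thunk(0, ∅)}), loop↦thunk(0, ∅)}, St=[thunk]>
[17] <T=x, E={x↦thunk(x, {x↦thunk(x, {x↦thunk((λx. (x x)), {loop↦thunk(0, ∅)}), loop↦thunk(0, ∅)}), loop↦thunk(0, ∅)}), loop↦thunk(0, ∅)}, St=[thunk]>
→ 17 transitions taken and the configuration is still not final: no result within 17 steps

Answer: DIVERGES (no final state within 17 steps)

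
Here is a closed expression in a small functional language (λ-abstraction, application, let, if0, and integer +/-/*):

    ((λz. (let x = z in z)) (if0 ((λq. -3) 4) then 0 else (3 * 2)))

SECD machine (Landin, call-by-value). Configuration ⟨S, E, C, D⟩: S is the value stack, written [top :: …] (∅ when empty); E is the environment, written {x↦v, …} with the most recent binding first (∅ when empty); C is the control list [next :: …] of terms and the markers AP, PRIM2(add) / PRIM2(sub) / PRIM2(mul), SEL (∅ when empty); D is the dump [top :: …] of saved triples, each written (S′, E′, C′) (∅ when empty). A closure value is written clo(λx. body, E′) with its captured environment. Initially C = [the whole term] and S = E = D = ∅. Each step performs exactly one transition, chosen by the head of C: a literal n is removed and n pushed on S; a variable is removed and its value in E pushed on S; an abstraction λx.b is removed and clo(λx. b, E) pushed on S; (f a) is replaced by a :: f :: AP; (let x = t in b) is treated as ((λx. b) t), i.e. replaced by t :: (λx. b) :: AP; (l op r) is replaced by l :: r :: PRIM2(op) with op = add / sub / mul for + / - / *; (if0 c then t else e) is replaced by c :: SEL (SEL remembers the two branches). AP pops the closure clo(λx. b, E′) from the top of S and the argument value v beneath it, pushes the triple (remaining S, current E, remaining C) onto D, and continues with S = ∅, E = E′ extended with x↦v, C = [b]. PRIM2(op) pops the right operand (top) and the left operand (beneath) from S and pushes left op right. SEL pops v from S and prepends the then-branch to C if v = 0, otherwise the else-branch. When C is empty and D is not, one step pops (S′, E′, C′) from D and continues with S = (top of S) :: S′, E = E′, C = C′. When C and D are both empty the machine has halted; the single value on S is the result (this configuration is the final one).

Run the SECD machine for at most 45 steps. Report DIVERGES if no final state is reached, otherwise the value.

Answer: 6

Machine steps:
0. ⟨S=∅; E=∅; C=[((λz. (let x = z in z)) (if0 ((λq. -3) 4) then 0 else (3 * 2)))]; D=∅⟩
1. ⟨S=∅; E=∅; C=[(if0 ((λq. -3) 4) then 0 else (3 * 2)) :: (λz. (let x = z in z)) :: AP]; D=∅⟩
2. ⟨S=∅; E=∅; C=[((λq. -3) 4) :: SEL :: (λz. (let x = z in z)) :: AP]; D=∅⟩
3. ⟨S=∅; E=∅; C=[4 :: (λq. -3) :: AP :: SEL :: (λz. (let x = z in z)) :: AP]; D=∅⟩
4. ⟨S=[4]; E=∅; C=[(λq. -3) :: AP :: SEL :: (λz. (let x = z in z)) :: AP]; D=∅⟩
5. ⟨S=[clo(λq. -3, ∅) :: 4]; E=∅; C=[AP :: SEL :: (λz. (let x = z in z)) :: AP]; D=∅⟩
6. ⟨S=∅; E={q↦4}; C=[-3]; D=[(∅, ∅, [SEL :: (λz. (let x = z in z)) :: AP])]⟩
7. ⟨S=[-3]; E={q↦4}; C=∅; D=[(∅, ∅, [SEL :: (λz. (let x = z in z)) :: AP])]⟩
8. ⟨S=[-3]; E=∅; C=[SEL :: (λz. (let x = z in z)) :: AP]; D=∅⟩
9. ⟨S=∅; E=∅; C=[(3 * 2) :: (λz. (let x = z in z)) :: AP]; D=∅⟩
10. ⟨S=∅; E=∅; C=[3 :: 2 :: PRIM2(mul) :: (λz. (let x = z in z)) :: AP]; D=∅⟩
11. ⟨S=[3]; E=∅; C=[2 :: PRIM2(mul) :: (λz. (let x = z in z)) :: AP]; D=∅⟩
12. ⟨S=[2 :: 3]; E=∅; C=[PRIM2(mul) :: (λz. (let x = z in z)) :: AP]; D=∅⟩
13. ⟨S=[6]; E=∅; C=[(λz. (let x = z in z)) :: AP]; D=∅⟩
14. ⟨S=[clo(λz. (let x = z in z), ∅) :: 6]; E=∅; C=[AP]; D=∅⟩
15. ⟨S=∅; E={z↦6}; C=[(let x = z in z)]; D=[(∅, ∅, ∅)]⟩
16. ⟨S=∅; E={z↦6}; C=[z :: (λx. z) :: AP]; D=[(∅, ∅, ∅)]⟩
17. ⟨S=[6]; E={z↦6}; C=[(λx. z) :: AP]; D=[(∅, ∅, ∅)]⟩
18. ⟨S=[clo(λx. z, {z↦6}) :: 6]; E={z↦6}; C=[AP]; D=[(∅, ∅, ∅)]⟩
19. ⟨S=∅; E={x↦6, z↦6}; C=[z]; D=[(∅, {z↦6}, ∅) :: (∅, ∅, ∅)]⟩
20. ⟨S=[6]; E={x↦6, z↦6}; C=∅; D=[(∅, {z↦6}, ∅) :: (∅, ∅, ∅)]⟩
21. ⟨S=[6]; E={z↦6}; C=∅; D=[(∅, ∅, ∅)]⟩
22. ⟨S=[6]; E=∅; C=∅; D=∅⟩
→ final value 6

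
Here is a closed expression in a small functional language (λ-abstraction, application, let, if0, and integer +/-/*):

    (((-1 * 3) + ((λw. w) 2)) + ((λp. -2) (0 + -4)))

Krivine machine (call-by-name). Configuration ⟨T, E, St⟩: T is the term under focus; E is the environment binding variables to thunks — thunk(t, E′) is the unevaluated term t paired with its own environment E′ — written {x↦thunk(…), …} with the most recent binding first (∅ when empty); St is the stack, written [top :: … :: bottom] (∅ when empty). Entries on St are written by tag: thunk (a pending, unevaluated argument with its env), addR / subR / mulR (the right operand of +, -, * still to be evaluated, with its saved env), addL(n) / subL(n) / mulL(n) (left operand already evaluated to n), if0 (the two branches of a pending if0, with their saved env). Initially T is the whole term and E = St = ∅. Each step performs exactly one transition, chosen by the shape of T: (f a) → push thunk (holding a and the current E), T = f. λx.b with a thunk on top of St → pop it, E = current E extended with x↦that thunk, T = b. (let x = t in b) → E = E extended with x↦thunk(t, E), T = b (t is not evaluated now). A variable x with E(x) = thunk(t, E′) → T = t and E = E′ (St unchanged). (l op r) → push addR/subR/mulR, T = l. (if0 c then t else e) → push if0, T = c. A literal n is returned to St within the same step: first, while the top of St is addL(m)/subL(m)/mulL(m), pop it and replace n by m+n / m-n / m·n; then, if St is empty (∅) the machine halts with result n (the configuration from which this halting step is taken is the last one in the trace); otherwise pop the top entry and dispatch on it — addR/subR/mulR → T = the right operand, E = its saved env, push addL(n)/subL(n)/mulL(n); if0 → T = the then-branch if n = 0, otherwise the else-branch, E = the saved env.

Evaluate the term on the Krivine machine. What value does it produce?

Answer: -3

Derivation:
0. [T=(((-1 * 3) + ((λw. w) 2)) + ((λp. -2) (0 + -4))) | E=∅ | St=∅]
1. [T=((-1 * 3) + ((λw. w) 2)) | E=∅ | St=[addR]]
2. [T=(-1 * 3) | E=∅ | St=[addR :: addR]]
3. [T=-1 | E=∅ | St=[mulR :: addR :: addR]]
4. [T=3 | E=∅ | St=[mulL(-1) :: addR :: addR]]
5. [T=((λw. w) 2) | E=∅ | St=[addL(-3) :: addR]]
6. [T=(λw. w) | E=∅ | St=[thunk :: addL(-3) :: addR]]
7. [T=w | E={w↦thunk(2, ∅)} | St=[addL(-3) :: addR]]
8. [T=2 | E=∅ | St=[addL(-3) :: addR]]
9. [T=((λp. -2) (0 + -4)) | E=∅ | St=[addL(-1)]]
10. [T=(λp. -2) | E=∅ | St=[thunk :: addL(-1)]]
11. [T=-2 | E={p↦thunk((0 + -4), ∅)} | St=[addL(-1)]]
→ final value -3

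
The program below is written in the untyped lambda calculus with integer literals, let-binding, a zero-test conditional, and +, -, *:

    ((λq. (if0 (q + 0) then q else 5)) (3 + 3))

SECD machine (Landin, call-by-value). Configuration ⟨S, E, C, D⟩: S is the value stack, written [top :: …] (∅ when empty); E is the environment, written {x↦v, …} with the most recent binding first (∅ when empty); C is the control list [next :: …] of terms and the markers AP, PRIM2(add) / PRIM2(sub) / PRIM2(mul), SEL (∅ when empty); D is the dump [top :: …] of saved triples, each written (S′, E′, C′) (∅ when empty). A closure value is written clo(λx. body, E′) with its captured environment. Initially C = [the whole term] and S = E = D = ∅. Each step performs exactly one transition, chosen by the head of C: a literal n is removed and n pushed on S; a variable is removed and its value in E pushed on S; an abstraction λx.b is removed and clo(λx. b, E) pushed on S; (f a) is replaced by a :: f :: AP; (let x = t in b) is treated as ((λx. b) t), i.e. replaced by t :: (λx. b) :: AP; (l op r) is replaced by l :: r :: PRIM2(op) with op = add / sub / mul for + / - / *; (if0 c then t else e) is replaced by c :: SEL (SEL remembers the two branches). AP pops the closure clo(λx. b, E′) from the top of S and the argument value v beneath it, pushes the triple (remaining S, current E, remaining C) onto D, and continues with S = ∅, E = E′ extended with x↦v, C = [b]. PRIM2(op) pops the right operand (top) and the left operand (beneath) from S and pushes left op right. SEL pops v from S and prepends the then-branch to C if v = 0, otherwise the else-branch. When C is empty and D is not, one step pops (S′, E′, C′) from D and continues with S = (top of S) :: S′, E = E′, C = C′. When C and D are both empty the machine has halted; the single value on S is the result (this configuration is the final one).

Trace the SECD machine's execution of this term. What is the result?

0. ⟨S=∅; E=∅; C=[((λq. (if0 (q + 0) then q else 5)) (3 + 3))]; D=∅⟩
1. ⟨S=∅; E=∅; C=[(3 + 3) :: (λq. (if0 (q + 0) then q else 5)) :: AP]; D=∅⟩
2. ⟨S=∅; E=∅; C=[3 :: 3 :: PRIM2(add) :: (λq. (if0 (q + 0) then q else 5)) :: AP]; D=∅⟩
3. ⟨S=[3]; E=∅; C=[3 :: PRIM2(add) :: (λq. (if0 (q + 0) then q else 5)) :: AP]; D=∅⟩
4. ⟨S=[3 :: 3]; E=∅; C=[PRIM2(add) :: (λq. (if0 (q + 0) then q else 5)) :: AP]; D=∅⟩
5. ⟨S=[6]; E=∅; C=[(λq. (if0 (q + 0) then q else 5)) :: AP]; D=∅⟩
6. ⟨S=[clo(λq. (if0 (q + 0) then q else 5), ∅) :: 6]; E=∅; C=[AP]; D=∅⟩
7. ⟨S=∅; E={q↦6}; C=[(if0 (q + 0) then q else 5)]; D=[(∅, ∅, ∅)]⟩
8. ⟨S=∅; E={q↦6}; C=[(q + 0) :: SEL]; D=[(∅, ∅, ∅)]⟩
9. ⟨S=∅; E={q↦6}; C=[q :: 0 :: PRIM2(add) :: SEL]; D=[(∅, ∅, ∅)]⟩
10. ⟨S=[6]; E={q↦6}; C=[0 :: PRIM2(add) :: SEL]; D=[(∅, ∅, ∅)]⟩
11. ⟨S=[0 :: 6]; E={q↦6}; C=[PRIM2(add) :: SEL]; D=[(∅, ∅, ∅)]⟩
12. ⟨S=[6]; E={q↦6}; C=[SEL]; D=[(∅, ∅, ∅)]⟩
13. ⟨S=∅; E={q↦6}; C=[5]; D=[(∅, ∅, ∅)]⟩
14. ⟨S=[5]; E={q↦6}; C=∅; D=[(∅, ∅, ∅)]⟩
15. ⟨S=[5]; E=∅; C=∅; D=∅⟩
→ final value 5

Answer: 5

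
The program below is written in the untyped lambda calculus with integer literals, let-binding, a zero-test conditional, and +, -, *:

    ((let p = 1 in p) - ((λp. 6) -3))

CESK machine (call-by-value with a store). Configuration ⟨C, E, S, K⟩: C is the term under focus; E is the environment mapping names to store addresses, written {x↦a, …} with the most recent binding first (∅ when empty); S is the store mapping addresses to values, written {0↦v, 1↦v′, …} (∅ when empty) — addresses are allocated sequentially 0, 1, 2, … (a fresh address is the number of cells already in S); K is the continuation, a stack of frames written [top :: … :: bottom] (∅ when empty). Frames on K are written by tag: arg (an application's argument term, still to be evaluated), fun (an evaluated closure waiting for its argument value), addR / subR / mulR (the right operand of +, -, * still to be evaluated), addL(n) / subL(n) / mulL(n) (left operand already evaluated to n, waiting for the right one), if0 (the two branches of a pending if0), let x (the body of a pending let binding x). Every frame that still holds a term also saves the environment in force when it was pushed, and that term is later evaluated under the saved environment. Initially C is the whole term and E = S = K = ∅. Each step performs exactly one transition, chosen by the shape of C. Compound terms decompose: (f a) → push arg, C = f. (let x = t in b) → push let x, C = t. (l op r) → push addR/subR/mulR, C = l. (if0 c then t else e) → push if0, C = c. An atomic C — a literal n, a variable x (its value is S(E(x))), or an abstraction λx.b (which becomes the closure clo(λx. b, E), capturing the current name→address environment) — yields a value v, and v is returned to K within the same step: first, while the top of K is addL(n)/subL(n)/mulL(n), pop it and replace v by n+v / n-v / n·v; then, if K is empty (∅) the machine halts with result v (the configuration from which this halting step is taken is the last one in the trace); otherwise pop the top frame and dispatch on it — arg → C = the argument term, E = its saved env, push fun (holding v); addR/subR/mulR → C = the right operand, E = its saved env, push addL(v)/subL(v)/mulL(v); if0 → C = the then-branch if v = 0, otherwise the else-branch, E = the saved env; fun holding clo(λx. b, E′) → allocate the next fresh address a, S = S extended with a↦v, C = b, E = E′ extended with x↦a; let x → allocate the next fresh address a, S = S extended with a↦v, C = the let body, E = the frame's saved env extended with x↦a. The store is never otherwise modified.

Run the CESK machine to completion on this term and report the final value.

0. [C=((let p = 1 in p) - ((λp. 6) -3)) | E=∅ | S=∅ | K=∅]
1. [C=(let p = 1 in p) | E=∅ | S=∅ | K=[subR]]
2. [C=1 | E=∅ | S=∅ | K=[let p :: subR]]
3. [C=p | E={p↦0} | S={0↦1} | K=[subR]]
4. [C=((λp. 6) -3) | E=∅ | S={0↦1} | K=[subL(1)]]
5. [C=(λp. 6) | E=∅ | S={0↦1} | K=[arg :: subL(1)]]
6. [C=-3 | E=∅ | S={0↦1} | K=[fun :: subL(1)]]
7. [C=6 | E={p↦1} | S={0↦1, 1↦-3} | K=[subL(1)]]
→ final value -5

Answer: -5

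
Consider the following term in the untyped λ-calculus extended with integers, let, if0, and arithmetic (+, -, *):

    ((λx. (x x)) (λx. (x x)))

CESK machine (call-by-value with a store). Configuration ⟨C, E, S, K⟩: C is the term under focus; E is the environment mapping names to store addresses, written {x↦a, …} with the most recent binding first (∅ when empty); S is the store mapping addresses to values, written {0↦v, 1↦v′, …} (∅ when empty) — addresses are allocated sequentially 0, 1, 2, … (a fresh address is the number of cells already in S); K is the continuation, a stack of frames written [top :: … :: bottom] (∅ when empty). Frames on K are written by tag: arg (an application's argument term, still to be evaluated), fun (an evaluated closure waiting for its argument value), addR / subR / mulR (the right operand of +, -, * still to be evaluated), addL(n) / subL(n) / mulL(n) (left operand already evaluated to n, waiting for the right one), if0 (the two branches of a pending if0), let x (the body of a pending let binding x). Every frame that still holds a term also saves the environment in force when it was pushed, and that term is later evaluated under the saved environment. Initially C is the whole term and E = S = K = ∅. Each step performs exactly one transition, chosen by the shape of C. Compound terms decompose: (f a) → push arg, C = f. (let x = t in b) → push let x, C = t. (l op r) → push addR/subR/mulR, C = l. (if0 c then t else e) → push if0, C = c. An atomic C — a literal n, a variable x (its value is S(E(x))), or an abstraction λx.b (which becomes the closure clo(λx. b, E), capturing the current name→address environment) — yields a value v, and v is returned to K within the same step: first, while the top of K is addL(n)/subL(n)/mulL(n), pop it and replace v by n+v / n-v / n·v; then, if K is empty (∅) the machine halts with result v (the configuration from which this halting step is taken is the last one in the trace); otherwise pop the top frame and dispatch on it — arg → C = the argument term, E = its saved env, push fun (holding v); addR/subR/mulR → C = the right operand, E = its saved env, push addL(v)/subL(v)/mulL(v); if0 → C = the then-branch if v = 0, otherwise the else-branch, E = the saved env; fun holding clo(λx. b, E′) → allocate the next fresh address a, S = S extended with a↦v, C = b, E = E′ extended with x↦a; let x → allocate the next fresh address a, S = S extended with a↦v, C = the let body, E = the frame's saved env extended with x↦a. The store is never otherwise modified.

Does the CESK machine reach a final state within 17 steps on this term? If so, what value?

step 0: ⟨C=((λx. (x x)) (λx. (x x))); E=∅; S=∅; K=∅⟩
step 1: ⟨C=(λx. (x x)); E=∅; S=∅; K=[arg]⟩
step 2: ⟨C=(λx. (x x)); E=∅; S=∅; K=[fun]⟩
step 3: ⟨C=(x x); E={x↦0}; S={0↦clo(λx. (x x), ∅)}; K=∅⟩
step 4: ⟨C=x; E={x↦0}; S={0↦clo(λx. (x x), ∅)}; K=[arg]⟩
step 5: ⟨C=x; E={x↦0}; S={0↦clo(λx. (x x), ∅)}; K=[fun]⟩
step 6: ⟨C=(x x); E={x↦1}; S={0↦clo(λx. (x x), ∅), 1↦clo(λx. (x x), ∅)}; K=∅⟩
step 7: ⟨C=x; E={x↦1}; S={0↦clo(λx. (x x), ∅), 1↦clo(λx. (x x), ∅)}; K=[arg]⟩
step 8: ⟨C=x; E={x↦1}; S={0↦clo(λx. (x x), ∅), 1↦clo(λx. (x x), ∅)}; K=[fun]⟩
step 9: ⟨C=(x x); E={x↦2}; S={0↦clo(λx. (x x), ∅), 1↦clo(λx. (x x), ∅), 2↦clo(λx. (x x), ∅)}; K=∅⟩
step 10: ⟨C=x; E={x↦2}; S={0↦clo(λx. (x x), ∅), 1↦clo(λx. (x x), ∅), 2↦clo(λx. (x x), ∅)}; K=[arg]⟩
step 11: ⟨C=x; E={x↦2}; S={0↦clo(λx. (x x), ∅), 1↦clo(λx. (x x), ∅), 2↦clo(λx. (x x), ∅)}; K=[fun]⟩
step 12: ⟨C=(x x); E={x↦3}; S={0↦clo(λx. (x x), ∅), 1↦clo(λx. (x x), ∅), 2↦clo(λx. (x x), ∅), 3↦clo(λx. (x x), ∅)}; K=∅⟩
step 13: ⟨C=x; E={x↦3}; S={0↦clo(λx. (x x), ∅), 1↦clo(λx. (x x), ∅), 2↦clo(λx. (x x), ∅), 3↦clo(λx. (x x), ∅)}; K=[arg]⟩
step 14: ⟨C=x; E={x↦3}; S={0↦clo(λx. (x x), ∅), 1↦clo(λx. (x x), ∅), 2↦clo(λx. (x x), ∅), 3↦clo(λx. (x x), ∅)}; K=[fun]⟩
step 15: ⟨C=(x x); E={x↦4}; S={0↦clo(λx. (x x), ∅), 1↦clo(λx. (x x), ∅), 2↦clo(λx. (x x), ∅), 3↦clo(λx. (x x), ∅), 4↦clo(λx. (x x), ∅)}; K=∅⟩
step 16: ⟨C=x; E={x↦4}; S={0↦clo(λx. (x x), ∅), 1↦clo(λx. (x x), ∅), 2↦clo(λx. (x x), ∅), 3↦clo(λx. (x x), ∅), 4↦clo(λx. (x x), ∅)}; K=[arg]⟩
step 17: ⟨C=x; E={x↦4}; S={0↦clo(λx. (x x), ∅), 1↦clo(λx. (x x), ∅), 2↦clo(λx. (x x), ∅), 3↦clo(λx. (x x), ∅), 4↦clo(λx. (x x), ∅)}; K=[fun]⟩
→ 17 transitions taken and the configuration is still not final: no result within 17 steps

Answer: DIVERGES (no final state within 17 steps)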